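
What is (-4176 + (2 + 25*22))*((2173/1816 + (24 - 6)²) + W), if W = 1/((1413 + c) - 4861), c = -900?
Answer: -290796557265/246749 ≈ -1.1785e+6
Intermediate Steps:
W = -1/4348 (W = 1/((1413 - 900) - 4861) = 1/(513 - 4861) = 1/(-4348) = -1/4348 ≈ -0.00022999)
(-4176 + (2 + 25*22))*((2173/1816 + (24 - 6)²) + W) = (-4176 + (2 + 25*22))*((2173/1816 + (24 - 6)²) - 1/4348) = (-4176 + (2 + 550))*((2173*(1/1816) + 18²) - 1/4348) = (-4176 + 552)*((2173/1816 + 324) - 1/4348) = -3624*(590557/1816 - 1/4348) = -3624*641935005/1973992 = -290796557265/246749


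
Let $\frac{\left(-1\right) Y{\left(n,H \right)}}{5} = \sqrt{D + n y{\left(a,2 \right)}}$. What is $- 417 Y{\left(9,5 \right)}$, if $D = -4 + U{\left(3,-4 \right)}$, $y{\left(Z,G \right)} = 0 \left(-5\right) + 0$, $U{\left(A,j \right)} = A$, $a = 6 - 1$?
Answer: $2085 i \approx 2085.0 i$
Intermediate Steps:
$a = 5$
$y{\left(Z,G \right)} = 0$ ($y{\left(Z,G \right)} = 0 + 0 = 0$)
$D = -1$ ($D = -4 + 3 = -1$)
$Y{\left(n,H \right)} = - 5 i$ ($Y{\left(n,H \right)} = - 5 \sqrt{-1 + n 0} = - 5 \sqrt{-1 + 0} = - 5 \sqrt{-1} = - 5 i$)
$- 417 Y{\left(9,5 \right)} = - 417 \left(- 5 i\right) = 2085 i$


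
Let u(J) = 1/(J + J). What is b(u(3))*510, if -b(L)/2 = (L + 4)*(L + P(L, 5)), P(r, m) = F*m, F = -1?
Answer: 61625/3 ≈ 20542.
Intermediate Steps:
P(r, m) = -m
u(J) = 1/(2*J)
b(L) = -2*(-5 + L)*(4 + L) (b(L) = -2*(L + 4)*(L - 1*5) = -2*(4 + L)*(L - 5) = -2*(4 + L)*(-5 + L) = -2*(-5 + L)*(4 + L))
b(u(3))*510 = (40 - 2*((½)/3)² + 2*((½)/3))*510 = (40 - 2*((½)*(⅓))² + 2*((½)*(⅓)))*510 = (40 - 2*(⅙)² + 2*(⅙))*510 = (40 - 2*1/36 + ⅓)*510 = (40 - 1/18 + ⅓)*510 = (725/18)*510 = 61625/3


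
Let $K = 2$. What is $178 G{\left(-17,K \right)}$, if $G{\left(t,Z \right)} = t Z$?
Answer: $-6052$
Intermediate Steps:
$G{\left(t,Z \right)} = Z t$
$178 G{\left(-17,K \right)} = 178 \cdot 2 \left(-17\right) = 178 \left(-34\right) = -6052$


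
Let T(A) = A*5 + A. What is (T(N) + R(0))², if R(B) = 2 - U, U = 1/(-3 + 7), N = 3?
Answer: 6241/16 ≈ 390.06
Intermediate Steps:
U = ¼ (U = 1/4 = ¼ ≈ 0.25000)
R(B) = 7/4 (R(B) = 2 - 1*¼ = 2 - ¼ = 7/4)
T(A) = 6*A (T(A) = 5*A + A = 6*A)
(T(N) + R(0))² = (6*3 + 7/4)² = (18 + 7/4)² = (79/4)² = 6241/16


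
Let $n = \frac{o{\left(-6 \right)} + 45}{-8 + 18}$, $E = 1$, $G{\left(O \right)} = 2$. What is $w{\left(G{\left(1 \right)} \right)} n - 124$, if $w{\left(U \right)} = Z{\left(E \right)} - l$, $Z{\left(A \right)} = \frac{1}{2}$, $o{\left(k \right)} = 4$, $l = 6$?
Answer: $- \frac{3019}{20} \approx -150.95$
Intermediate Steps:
$Z{\left(A \right)} = \frac{1}{2}$
$w{\left(U \right)} = - \frac{11}{2}$ ($w{\left(U \right)} = \frac{1}{2} - 6 = - \frac{11}{2}$)
$n = \frac{49}{10}$ ($n = \frac{4 + 45}{-8 + 18} = \frac{49}{10} \approx 4.9$)
$w{\left(G{\left(1 \right)} \right)} n - 124 = \left(- \frac{11}{2}\right) \frac{49}{10} - 124 = - \frac{539}{20} - 124 = - \frac{3019}{20}$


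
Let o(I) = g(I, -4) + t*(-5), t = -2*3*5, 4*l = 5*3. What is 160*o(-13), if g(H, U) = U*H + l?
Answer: 32920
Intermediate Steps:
l = 15/4 (l = (5*3)/4 = (¼)*15 = 15/4 ≈ 3.7500)
g(H, U) = 15/4 + H*U (g(H, U) = U*H + 15/4 = H*U + 15/4 = 15/4 + H*U)
t = -30 (t = -6*5 = -30)
o(I) = 615/4 - 4*I (o(I) = (15/4 + I*(-4)) - 30*(-5) = (15/4 - 4*I) + 150 = 615/4 - 4*I)
160*o(-13) = 160*(615/4 - 4*(-13)) = 160*(615/4 + 52) = 160*(823/4) = 32920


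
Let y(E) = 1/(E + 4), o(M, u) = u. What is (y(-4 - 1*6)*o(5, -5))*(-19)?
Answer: -95/6 ≈ -15.833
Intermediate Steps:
y(E) = 1/(4 + E)
(y(-4 - 1*6)*o(5, -5))*(-19) = (-5/(4 + (-4 - 1*6)))*(-19) = (-5/(4 + (-4 - 6)))*(-19) = (-5/(4 - 10))*(-19) = (-5/(-6))*(-19) = -1/6*(-5)*(-19) = (5/6)*(-19) = -95/6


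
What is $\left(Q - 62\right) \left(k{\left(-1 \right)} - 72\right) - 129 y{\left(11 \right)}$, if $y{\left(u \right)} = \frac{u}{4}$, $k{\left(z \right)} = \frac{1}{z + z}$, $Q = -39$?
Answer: $\frac{27871}{4} \approx 6967.8$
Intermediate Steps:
$k{\left(z \right)} = \frac{1}{2 z}$
$y{\left(u \right)} = \frac{u}{4}$ ($y{\left(u \right)} = u \frac{1}{4} = \frac{u}{4}$)
$\left(Q - 62\right) \left(k{\left(-1 \right)} - 72\right) - 129 y{\left(11 \right)} = \left(-39 - 62\right) \left(\frac{1}{2 \left(-1\right)} - 72\right) - 129 \cdot \frac{1}{4} \cdot 11 = - 101 \left(\frac{1}{2} \left(-1\right) - 72\right) - \frac{1419}{4} = - 101 \left(- \frac{1}{2} - 72\right) - \frac{1419}{4} = \left(-101\right) \left(- \frac{145}{2}\right) - \frac{1419}{4} = \frac{14645}{2} - \frac{1419}{4} = \frac{27871}{4}$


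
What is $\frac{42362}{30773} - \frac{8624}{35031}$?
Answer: $\frac{1218596870}{1078008963} \approx 1.1304$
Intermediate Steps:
$\frac{42362}{30773} - \frac{8624}{35031} = \frac{1218596870}{1078008963}$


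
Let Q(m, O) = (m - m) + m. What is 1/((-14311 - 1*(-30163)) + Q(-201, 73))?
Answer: 1/15651 ≈ 6.3894e-5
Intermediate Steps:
Q(m, O) = m (Q(m, O) = 0 + m = m)
1/((-14311 - 1*(-30163)) + Q(-201, 73)) = 1/((-14311 - 1*(-30163)) - 201) = 1/((-14311 + 30163) - 201) = 1/(15852 - 201) = 1/15651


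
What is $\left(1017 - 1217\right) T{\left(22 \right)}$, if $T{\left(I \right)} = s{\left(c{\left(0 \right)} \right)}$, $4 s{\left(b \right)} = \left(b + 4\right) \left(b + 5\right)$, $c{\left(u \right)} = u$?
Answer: $-1000$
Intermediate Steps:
$s{\left(b \right)} = \frac{\left(4 + b\right) \left(5 + b\right)}{4}$ ($s{\left(b \right)} = \frac{\left(b + 4\right) \left(b + 5\right)}{4} = \frac{\left(4 + b\right) \left(5 + b\right)}{4}$)
$T{\left(I \right)} = 5$ ($T{\left(I \right)} = 5 + \frac{0^{2}}{4} + \frac{9}{4} \cdot 0 = 5 + \frac{1}{4} \cdot 0 + 0 = 5 + 0 + 0 = 5$)
$\left(1017 - 1217\right) T{\left(22 \right)} = \left(1017 - 1217\right) 5 = \left(-200\right) 5 = -1000$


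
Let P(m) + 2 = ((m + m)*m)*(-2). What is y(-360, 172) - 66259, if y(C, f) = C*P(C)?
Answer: 186558461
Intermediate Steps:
P(m) = -2 - 4*m**2 (P(m) = -2 + ((m + m)*m)*(-2) = -2 + ((2*m)*m)*(-2) = -2 + (2*m**2)*(-2) = -2 - 4*m**2)
y(C, f) = C*(-2 - 4*C**2)
y(-360, 172) - 66259 = (-4*(-360)**3 - 2*(-360)) - 66259 = (-4*(-46656000) + 720) - 66259 = (186624000 + 720) - 66259 = 186624720 - 66259 = 186558461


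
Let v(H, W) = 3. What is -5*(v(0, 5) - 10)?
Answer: 35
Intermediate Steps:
-5*(v(0, 5) - 10) = -5*(3 - 10) = -5*(-7) = 35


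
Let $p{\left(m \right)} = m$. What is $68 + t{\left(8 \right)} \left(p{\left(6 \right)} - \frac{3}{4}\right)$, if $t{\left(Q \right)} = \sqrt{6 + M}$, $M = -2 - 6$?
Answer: $68 + \frac{21 i \sqrt{2}}{4} \approx 68.0 + 7.4246 i$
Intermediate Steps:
$M = -8$ ($M = -2 - 6 = -8$)
$t{\left(Q \right)} = i \sqrt{2}$ ($t{\left(Q \right)} = \sqrt{6 - 8} = \sqrt{-2} = i \sqrt{2}$)
$68 + t{\left(8 \right)} \left(p{\left(6 \right)} - \frac{3}{4}\right) = 68 + i \sqrt{2} \left(6 - \frac{3}{4}\right) = 68 + i \sqrt{2} \cdot \frac{21}{4} = 68 + \frac{21 i \sqrt{2}}{4}$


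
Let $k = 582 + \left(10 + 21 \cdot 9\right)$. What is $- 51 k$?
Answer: $-39831$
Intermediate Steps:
$k = 781$ ($k = 582 + \left(10 + 189\right) = 582 + 199 = 781$)
$- 51 k = \left(-51\right) 781 = -39831$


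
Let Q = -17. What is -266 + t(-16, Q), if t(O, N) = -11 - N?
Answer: -260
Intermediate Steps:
-266 + t(-16, Q) = -266 + (-11 - 1*(-17)) = -266 + (-11 + 17) = -266 + 6 = -260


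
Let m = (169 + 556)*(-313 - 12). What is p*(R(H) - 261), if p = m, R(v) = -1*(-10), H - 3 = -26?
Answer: 59141875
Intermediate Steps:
H = -23 (H = 3 - 26 = -23)
m = -235625 (m = 725*(-325) = -235625)
R(v) = 10
p = -235625
p*(R(H) - 261) = -235625*(10 - 261) = -235625*(-251) = 59141875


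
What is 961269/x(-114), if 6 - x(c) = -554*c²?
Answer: 320423/2399930 ≈ 0.13351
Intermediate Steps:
x(c) = 6 + 554*c² (x(c) = 6 - (-554)*c² = 6 + 554*c²)
961269/x(-114) = 961269/(6 + 554*(-114)²) = 961269/(6 + 554*12996) = 961269/(6 + 7199784) = 961269/7199790 = 961269*(1/7199790) = 320423/2399930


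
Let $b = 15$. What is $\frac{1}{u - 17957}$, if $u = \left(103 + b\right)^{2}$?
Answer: $- \frac{1}{4033} \approx -0.00024795$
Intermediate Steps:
$u = 13924$ ($u = \left(103 + 15\right)^{2} = 118^{2} = 13924$)
$\frac{1}{u - 17957} = \frac{1}{13924 - 17957} = \frac{1}{-4033} = - \frac{1}{4033}$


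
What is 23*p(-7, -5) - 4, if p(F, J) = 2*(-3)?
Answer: -142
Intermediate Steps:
p(F, J) = -6
23*p(-7, -5) - 4 = 23*(-6) - 4 = -138 - 4 = -142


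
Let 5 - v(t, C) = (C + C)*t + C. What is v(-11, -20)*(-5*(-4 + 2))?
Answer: -4150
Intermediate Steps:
v(t, C) = 5 - C - 2*C*t (v(t, C) = 5 - ((C + C)*t + C) = 5 - ((2*C)*t + C) = 5 - (2*C*t + C) = 5 - (C + 2*C*t) = 5 + (-C - 2*C*t) = 5 - C - 2*C*t)
v(-11, -20)*(-5*(-4 + 2)) = (5 - 1*(-20) - 2*(-20)*(-11))*(-5*(-4 + 2)) = (5 + 20 - 440)*(-5*(-2)) = -415*10 = -4150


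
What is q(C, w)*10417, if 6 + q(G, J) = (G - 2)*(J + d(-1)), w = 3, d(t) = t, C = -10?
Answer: -312510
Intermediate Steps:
q(G, J) = -6 + (-1 + J)*(-2 + G) (q(G, J) = -6 + (G - 2)*(J - 1) = -6 + (-2 + G)*(-1 + J) = -6 + (-1 + J)*(-2 + G))
q(C, w)*10417 = (-4 - 1*(-10) - 2*3 - 10*3)*10417 = (-4 + 10 - 6 - 30)*10417 = -30*10417 = -312510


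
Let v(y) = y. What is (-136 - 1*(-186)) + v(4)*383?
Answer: 1582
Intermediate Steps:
(-136 - 1*(-186)) + v(4)*383 = (-136 - 1*(-186)) + 4*383 = (-136 + 186) + 1532 = 50 + 1532 = 1582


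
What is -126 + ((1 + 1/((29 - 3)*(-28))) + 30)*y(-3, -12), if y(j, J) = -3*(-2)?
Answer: 21837/364 ≈ 59.992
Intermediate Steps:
y(j, J) = 6
-126 + ((1 + 1/((29 - 3)*(-28))) + 30)*y(-3, -12) = -126 + ((1 + 1/((29 - 3)*(-28))) + 30)*6 = -126 + ((1 - 1/28/26) + 30)*6 = -126 + ((1 + (1/26)*(-1/28)) + 30)*6 = -126 + ((1 - 1/728) + 30)*6 = -126 + (727/728 + 30)*6 = -126 + (22567/728)*6 = -126 + 67701/364 = 21837/364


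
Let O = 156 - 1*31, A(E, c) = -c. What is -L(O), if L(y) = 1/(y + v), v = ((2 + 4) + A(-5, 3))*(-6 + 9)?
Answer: -1/134 ≈ -0.0074627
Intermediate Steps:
v = 9 (v = ((2 + 4) - 1*3)*(-6 + 9) = (6 - 3)*3 = 3*3 = 9)
O = 125 (O = 156 - 31 = 125)
L(y) = 1/(9 + y) (L(y) = 1/(y + 9) = 1/(9 + y))
-L(O) = -1/(9 + 125) = -1/134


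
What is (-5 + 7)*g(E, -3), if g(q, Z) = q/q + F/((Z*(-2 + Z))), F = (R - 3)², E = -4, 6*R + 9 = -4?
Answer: 1501/270 ≈ 5.5593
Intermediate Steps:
R = -13/6 (R = -3/2 + (⅙)*(-4) = -3/2 - ⅔ = -13/6 ≈ -2.1667)
F = 961/36 (F = (-13/6 - 3)² = (-31/6)² = 961/36 ≈ 26.694)
g(q, Z) = 1 + 961/(36*Z*(-2 + Z)) (g(q, Z) = q/q + 961/(36*((Z*(-2 + Z)))) = 1 + 961*(1/(Z*(-2 + Z)))/36 = 1 + 961/(36*Z*(-2 + Z)))
(-5 + 7)*g(E, -3) = (-5 + 7)*((961/36 + (-3)² - 2*(-3))/((-3)*(-2 - 3))) = 2*(-⅓*(961/36 + 9 + 6)/(-5)) = 2*(-⅓*(-⅕)*1501/36) = 2*(1501/540) = 1501/270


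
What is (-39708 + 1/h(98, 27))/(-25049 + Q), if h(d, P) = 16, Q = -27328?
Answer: 635327/838032 ≈ 0.75812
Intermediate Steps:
(-39708 + 1/h(98, 27))/(-25049 + Q) = (-39708 + 1/16)/(-25049 - 27328) = (-39708 + 1/16)/(-52377) = -635327/16*(-1/52377) = 635327/838032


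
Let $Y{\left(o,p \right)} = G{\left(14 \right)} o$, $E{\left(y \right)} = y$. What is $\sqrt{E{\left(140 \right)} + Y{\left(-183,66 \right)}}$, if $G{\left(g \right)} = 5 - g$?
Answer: $\sqrt{1787} \approx 42.273$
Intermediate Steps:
$Y{\left(o,p \right)} = - 9 o$ ($Y{\left(o,p \right)} = \left(5 - 14\right) o = - 9 o$)
$\sqrt{E{\left(140 \right)} + Y{\left(-183,66 \right)}} = \sqrt{140 - -1647} = \sqrt{140 + 1647} = \sqrt{1787}$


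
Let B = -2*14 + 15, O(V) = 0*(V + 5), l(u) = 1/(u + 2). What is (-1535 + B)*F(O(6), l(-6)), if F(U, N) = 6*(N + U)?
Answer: 2322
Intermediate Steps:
l(u) = 1/(2 + u)
O(V) = 0 (O(V) = 0*(5 + V) = 0)
F(U, N) = 6*N + 6*U
B = -13 (B = -28 + 15 = -13)
(-1535 + B)*F(O(6), l(-6)) = (-1535 - 13)*(6/(2 - 6) + 6*0) = -1548*(6/(-4) + 0) = -1548*(6*(-¼) + 0) = -1548*(-3/2 + 0) = -1548*(-3/2) = 2322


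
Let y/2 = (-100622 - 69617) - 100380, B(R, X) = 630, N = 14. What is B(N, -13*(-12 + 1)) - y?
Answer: 541868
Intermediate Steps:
y = -541238 (y = 2*((-100622 - 69617) - 100380) = 2*(-170239 - 100380) = 2*(-270619) = -541238)
B(N, -13*(-12 + 1)) - y = 630 - 1*(-541238) = 630 + 541238 = 541868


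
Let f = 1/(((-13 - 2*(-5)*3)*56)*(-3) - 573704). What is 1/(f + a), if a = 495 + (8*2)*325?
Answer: 576560/3283509199 ≈ 0.00017559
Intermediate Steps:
a = 5695 (a = 495 + 16*325 = 495 + 5200 = 5695)
f = -1/576560 (f = 1/(((-13 - (-10)*3)*56)*(-3) - 573704) = 1/(((-13 - 1*(-30))*56)*(-3) - 573704) = 1/(((-13 + 30)*56)*(-3) - 573704) = 1/((17*56)*(-3) - 573704) = 1/(952*(-3) - 573704) = 1/(-2856 - 573704) = 1/(-576560) = -1/576560 ≈ -1.7344e-6)
1/(f + a) = 1/(-1/576560 + 5695) = 1/(3283509199/576560) = 576560/3283509199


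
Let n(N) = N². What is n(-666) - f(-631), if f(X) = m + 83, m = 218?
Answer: 443255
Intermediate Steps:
f(X) = 301 (f(X) = 218 + 83 = 301)
n(-666) - f(-631) = (-666)² - 1*301 = 443556 - 301 = 443255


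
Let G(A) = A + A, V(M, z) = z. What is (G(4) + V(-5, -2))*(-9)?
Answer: -54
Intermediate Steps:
G(A) = 2*A
(G(4) + V(-5, -2))*(-9) = (2*4 - 2)*(-9) = (8 - 2)*(-9) = 6*(-9) = -54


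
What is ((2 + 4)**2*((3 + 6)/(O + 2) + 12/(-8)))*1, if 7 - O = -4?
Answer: -378/13 ≈ -29.077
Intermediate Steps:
O = 11 (O = 7 - 1*(-4) = 7 + 4 = 11)
((2 + 4)**2*((3 + 6)/(O + 2) + 12/(-8)))*1 = ((2 + 4)**2*((3 + 6)/(11 + 2) + 12/(-8)))*1 = (6**2*(9/13 + 12*(-1/8)))*1 = (36*(9*(1/13) - 3/2))*1 = (36*(9/13 - 3/2))*1 = (36*(-21/26))*1 = -378/13*1 = -378/13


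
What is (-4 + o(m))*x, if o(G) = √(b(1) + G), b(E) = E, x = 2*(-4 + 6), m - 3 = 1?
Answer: -16 + 4*√5 ≈ -7.0557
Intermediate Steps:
m = 4 (m = 3 + 1 = 4)
x = 4 (x = 2*2 = 4)
o(G) = √(1 + G)
(-4 + o(m))*x = (-4 + √(1 + 4))*4 = (-4 + √5)*4 = -16 + 4*√5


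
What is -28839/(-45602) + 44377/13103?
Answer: 2401557371/597523006 ≈ 4.0192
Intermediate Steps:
-28839/(-45602) + 44377/13103 = -28839*(-1/45602) + 44377*(1/13103) = 28839/45602 + 44377/13103 = 2401557371/597523006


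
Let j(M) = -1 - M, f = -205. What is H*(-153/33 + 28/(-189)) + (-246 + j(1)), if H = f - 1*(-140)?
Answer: 18709/297 ≈ 62.993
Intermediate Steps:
H = -65 (H = -205 - 1*(-140) = -205 + 140 = -65)
H*(-153/33 + 28/(-189)) + (-246 + j(1)) = -65*(-153/33 + 28/(-189)) + (-246 + (-1 - 1*1)) = -65*(-153*1/33 + 28*(-1/189)) + (-246 + (-1 - 1)) = -65*(-51/11 - 4/27) + (-246 - 2) = -65*(-1421/297) - 248 = 92365/297 - 248 = 18709/297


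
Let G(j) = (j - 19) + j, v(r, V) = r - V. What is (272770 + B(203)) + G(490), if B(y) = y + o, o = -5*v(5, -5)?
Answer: 273884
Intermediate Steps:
o = -50 (o = -5*(5 - 1*(-5)) = -5*(5 + 5) = -5*10 = -50)
G(j) = -19 + 2*j (G(j) = (-19 + j) + j = -19 + 2*j)
B(y) = -50 + y (B(y) = y - 50 = -50 + y)
(272770 + B(203)) + G(490) = (272770 + (-50 + 203)) + (-19 + 2*490) = (272770 + 153) + (-19 + 980) = 272923 + 961 = 273884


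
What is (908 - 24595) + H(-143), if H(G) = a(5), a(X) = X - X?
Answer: -23687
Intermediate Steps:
a(X) = 0
H(G) = 0
(908 - 24595) + H(-143) = (908 - 24595) + 0 = -23687 + 0 = -23687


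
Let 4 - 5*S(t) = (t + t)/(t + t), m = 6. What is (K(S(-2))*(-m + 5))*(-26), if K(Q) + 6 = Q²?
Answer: -3666/25 ≈ -146.64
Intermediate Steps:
S(t) = ⅗ (S(t) = ⅘ - (t + t)/(5*(t + t)) = ⅘ - 2*t/(5*(2*t)) = ⅘ - 2*t*1/(2*t)/5 = ⅘ - ⅕*1 = ⅘ - ⅕ = ⅗)
K(Q) = -6 + Q²
(K(S(-2))*(-m + 5))*(-26) = ((-6 + (⅗)²)*(-1*6 + 5))*(-26) = ((-6 + 9/25)*(-6 + 5))*(-26) = -141/25*(-1)*(-26) = (141/25)*(-26) = -3666/25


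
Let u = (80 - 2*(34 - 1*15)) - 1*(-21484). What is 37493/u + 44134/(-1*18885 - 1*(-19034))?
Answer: 955614941/3207374 ≈ 297.94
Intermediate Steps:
u = 21526 (u = (80 - 2*(34 - 15)) + 21484 = (80 - 2*19) + 21484 = (80 - 38) + 21484 = 42 + 21484 = 21526)
37493/u + 44134/(-1*18885 - 1*(-19034)) = 37493/21526 + 44134/(-1*18885 - 1*(-19034)) = 37493*(1/21526) + 44134/(-18885 + 19034) = 37493/21526 + 44134/149 = 955614941/3207374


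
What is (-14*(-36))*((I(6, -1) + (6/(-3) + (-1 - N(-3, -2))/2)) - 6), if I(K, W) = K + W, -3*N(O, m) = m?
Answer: -1932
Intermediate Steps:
N(O, m) = -m/3
(-14*(-36))*((I(6, -1) + (6/(-3) + (-1 - N(-3, -2))/2)) - 6) = (-14*(-36))*(((6 - 1) + (6/(-3) + (-1 - (-1)*(-2)/3)/2)) - 6) = 504*((5 + (6*(-⅓) + (-1 - 1*⅔)*(½))) - 6) = 504*((5 + (-2 + (-1 - ⅔)*(½))) - 6) = 504*((5 + (-2 - 5/3*½)) - 6) = 504*((5 + (-2 - ⅚)) - 6) = 504*((5 - 17/6) - 6) = 504*(13/6 - 6) = 504*(-23/6) = -1932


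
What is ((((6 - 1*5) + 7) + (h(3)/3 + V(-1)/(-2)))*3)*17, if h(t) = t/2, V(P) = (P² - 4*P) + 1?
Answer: 561/2 ≈ 280.50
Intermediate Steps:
V(P) = 1 + P² - 4*P
h(t) = t/2 (h(t) = t*(½) = t/2)
((((6 - 1*5) + 7) + (h(3)/3 + V(-1)/(-2)))*3)*17 = ((((6 - 1*5) + 7) + (((½)*3)/3 + (1 + (-1)² - 4*(-1))/(-2)))*3)*17 = ((((6 - 5) + 7) + ((3/2)*(⅓) + (1 + 1 + 4)*(-½)))*3)*17 = (((1 + 7) + (½ + 6*(-½)))*3)*17 = ((8 + (½ - 3))*3)*17 = ((8 - 5/2)*3)*17 = ((11/2)*3)*17 = (33/2)*17 = 561/2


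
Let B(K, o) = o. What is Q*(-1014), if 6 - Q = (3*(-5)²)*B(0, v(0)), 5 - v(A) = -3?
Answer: 602316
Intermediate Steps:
v(A) = 8 (v(A) = 5 - 1*(-3) = 5 + 3 = 8)
Q = -594 (Q = 6 - 3*(-5)²*8 = 6 - 3*25*8 = 6 - 75*8 = 6 - 1*600 = 6 - 600 = -594)
Q*(-1014) = -594*(-1014) = 602316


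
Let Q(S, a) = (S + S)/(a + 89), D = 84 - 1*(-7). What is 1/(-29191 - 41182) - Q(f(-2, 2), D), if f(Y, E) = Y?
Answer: 70328/3166785 ≈ 0.022208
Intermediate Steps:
D = 91 (D = 84 + 7 = 91)
Q(S, a) = 2*S/(89 + a) (Q(S, a) = (2*S)/(89 + a) = 2*S/(89 + a))
1/(-29191 - 41182) - Q(f(-2, 2), D) = 1/(-29191 - 41182) - 2*(-2)/(89 + 91) = 1/(-70373) - 2*(-2)/180 = -1/70373 - 2*(-2)/180 = -1/70373 - 1*(-1/45) = -1/70373 + 1/45 = 70328/3166785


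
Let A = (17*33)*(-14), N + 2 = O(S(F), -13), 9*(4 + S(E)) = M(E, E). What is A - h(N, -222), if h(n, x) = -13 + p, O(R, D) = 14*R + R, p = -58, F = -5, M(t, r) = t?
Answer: -7783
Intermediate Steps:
S(E) = -4 + E/9
O(R, D) = 15*R
N = -211/3 (N = -2 + 15*(-4 + (⅑)*(-5)) = -2 + 15*(-4 - 5/9) = -2 + 15*(-41/9) = -2 - 205/3 = -211/3 ≈ -70.333)
h(n, x) = -71 (h(n, x) = -13 - 58 = -71)
A = -7854 (A = 561*(-14) = -7854)
A - h(N, -222) = -7854 - 1*(-71) = -7854 + 71 = -7783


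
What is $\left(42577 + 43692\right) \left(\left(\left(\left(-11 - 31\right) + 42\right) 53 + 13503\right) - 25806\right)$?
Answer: $-1061367507$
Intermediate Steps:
$\left(42577 + 43692\right) \left(\left(\left(\left(-11 - 31\right) + 42\right) 53 + 13503\right) - 25806\right) = 86269 \left(\left(\left(-42 + 42\right) 53 + 13503\right) - 25806\right) = 86269 \left(\left(0 \cdot 53 + 13503\right) - 25806\right) = 86269 \left(\left(0 + 13503\right) - 25806\right) = 86269 \left(13503 - 25806\right) = 86269 \left(-12303\right) = -1061367507$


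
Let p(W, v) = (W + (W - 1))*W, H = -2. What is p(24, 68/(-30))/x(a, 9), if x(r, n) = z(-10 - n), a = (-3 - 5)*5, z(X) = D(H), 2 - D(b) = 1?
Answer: 1128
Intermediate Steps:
D(b) = 1 (D(b) = 2 - 1*1 = 2 - 1 = 1)
z(X) = 1
a = -40 (a = -8*5 = -40)
x(r, n) = 1
p(W, v) = W*(-1 + 2*W) (p(W, v) = (W + (-1 + W))*W = (-1 + 2*W)*W = W*(-1 + 2*W))
p(24, 68/(-30))/x(a, 9) = (24*(-1 + 2*24))/1 = (24*(-1 + 48))*1 = (24*47)*1 = 1128*1 = 1128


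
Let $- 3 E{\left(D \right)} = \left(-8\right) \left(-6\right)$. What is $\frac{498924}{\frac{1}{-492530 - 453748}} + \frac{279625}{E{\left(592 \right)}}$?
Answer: $- \frac{7553933157577}{16} \approx -4.7212 \cdot 10^{11}$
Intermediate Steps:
$E{\left(D \right)} = -16$ ($E{\left(D \right)} = - \frac{\left(-8\right) \left(-6\right)}{3} = \left(- \frac{1}{3}\right) 48 = -16$)
$\frac{498924}{\frac{1}{-492530 - 453748}} + \frac{279625}{E{\left(592 \right)}} = \frac{498924}{\frac{1}{-492530 - 453748}} + \frac{279625}{-16} = \frac{498924}{\frac{1}{-946278}} + 279625 \left(- \frac{1}{16}\right) = \frac{498924}{- \frac{1}{946278}} - \frac{279625}{16} = 498924 \left(-946278\right) - \frac{279625}{16} = -472120804872 - \frac{279625}{16} = - \frac{7553933157577}{16}$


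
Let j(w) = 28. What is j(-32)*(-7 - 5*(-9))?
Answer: 1064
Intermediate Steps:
j(-32)*(-7 - 5*(-9)) = 28*(-7 - 5*(-9)) = 28*(-7 + 45) = 28*38 = 1064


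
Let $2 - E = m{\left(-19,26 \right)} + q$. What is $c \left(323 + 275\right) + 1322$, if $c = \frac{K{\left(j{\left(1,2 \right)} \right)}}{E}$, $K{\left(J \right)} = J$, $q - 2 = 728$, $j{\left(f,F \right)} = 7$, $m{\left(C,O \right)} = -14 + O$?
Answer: $\frac{487047}{370} \approx 1316.3$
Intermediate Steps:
$q = 730$ ($q = 2 + 728 = 730$)
$E = -740$ ($E = 2 - \left(\left(-14 + 26\right) + 730\right) = 2 - \left(12 + 730\right) = 2 - 742 = -740$)
$c = - \frac{7}{740}$ ($c = \frac{7}{-740} = 7 \left(- \frac{1}{740}\right) = - \frac{7}{740} \approx -0.0094595$)
$c \left(323 + 275\right) + 1322 = - \frac{7 \left(323 + 275\right)}{740} + 1322 = \left(- \frac{7}{740}\right) 598 + 1322 = - \frac{2093}{370} + 1322 = \frac{487047}{370}$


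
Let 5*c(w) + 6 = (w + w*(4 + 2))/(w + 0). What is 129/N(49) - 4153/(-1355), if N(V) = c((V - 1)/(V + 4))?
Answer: 878128/1355 ≈ 648.06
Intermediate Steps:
c(w) = 1/5 (c(w) = -6/5 + ((w + w*(4 + 2))/(w + 0))/5 = -6/5 + ((w + w*6)/w)/5 = -6/5 + ((w + 6*w)/w)/5 = -6/5 + ((7*w)/w)/5 = -6/5 + (1/5)*7 = -6/5 + 7/5 = 1/5)
N(V) = 1/5
129/N(49) - 4153/(-1355) = 129/(1/5) - 4153/(-1355) = 129*5 - 4153*(-1/1355) = 645 + 4153/1355 = 878128/1355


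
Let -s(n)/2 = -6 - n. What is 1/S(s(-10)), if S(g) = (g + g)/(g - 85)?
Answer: 93/16 ≈ 5.8125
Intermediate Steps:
s(n) = 12 + 2*n (s(n) = -2*(-6 - n) = 12 + 2*n)
S(g) = 2*g/(-85 + g) (S(g) = (2*g)/(-85 + g) = 2*g/(-85 + g))
1/S(s(-10)) = 1/(2*(12 + 2*(-10))/(-85 + (12 + 2*(-10)))) = 1/(2*(12 - 20)/(-85 + (12 - 20))) = 1/(2*(-8)/(-85 - 8)) = 1/(2*(-8)/(-93)) = 1/(2*(-8)*(-1/93)) = 1/(16/93) = 93/16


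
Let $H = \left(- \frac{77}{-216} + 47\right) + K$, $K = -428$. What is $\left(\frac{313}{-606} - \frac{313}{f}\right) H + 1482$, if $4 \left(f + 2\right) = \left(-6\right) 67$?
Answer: $\frac{13852824931}{26833680} \approx 516.25$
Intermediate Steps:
$f = - \frac{205}{2}$ ($f = -2 + \frac{\left(-6\right) 67}{4} = -2 + \frac{1}{4} \left(-402\right) = -2 - \frac{201}{2} = - \frac{205}{2} \approx -102.5$)
$H = - \frac{82219}{216}$ ($H = \left(- \frac{77}{-216} + 47\right) - 428 = \left(\left(-77\right) \left(- \frac{1}{216}\right) + 47\right) - 428 = \left(\frac{77}{216} + 47\right) - 428 = \frac{10229}{216} - 428 = - \frac{82219}{216} \approx -380.64$)
$\left(\frac{313}{-606} - \frac{313}{f}\right) H + 1482 = \left(\frac{313}{-606} - \frac{313}{- \frac{205}{2}}\right) \left(- \frac{82219}{216}\right) + 1482 = \left(313 \left(- \frac{1}{606}\right) - - \frac{626}{205}\right) \left(- \frac{82219}{216}\right) + 1482 = \left(- \frac{313}{606} + \frac{626}{205}\right) \left(- \frac{82219}{216}\right) + 1482 = \frac{315191}{124230} \left(- \frac{82219}{216}\right) + 1482 = - \frac{25914688829}{26833680} + 1482 = \frac{13852824931}{26833680}$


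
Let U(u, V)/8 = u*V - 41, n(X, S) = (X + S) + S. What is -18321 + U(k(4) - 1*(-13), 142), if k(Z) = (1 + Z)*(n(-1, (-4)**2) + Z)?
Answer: 194919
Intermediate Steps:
n(X, S) = X + 2*S (n(X, S) = (S + X) + S = X + 2*S)
k(Z) = (1 + Z)*(31 + Z) (k(Z) = (1 + Z)*((-1 + 2*(-4)**2) + Z) = (1 + Z)*((-1 + 2*16) + Z) = (1 + Z)*((-1 + 32) + Z) = (1 + Z)*(31 + Z))
U(u, V) = -328 + 8*V*u (U(u, V) = 8*(u*V - 41) = 8*(V*u - 41) = 8*(-41 + V*u) = -328 + 8*V*u)
-18321 + U(k(4) - 1*(-13), 142) = -18321 + (-328 + 8*142*((31 + 4**2 + 32*4) - 1*(-13))) = -18321 + (-328 + 8*142*((31 + 16 + 128) + 13)) = -18321 + (-328 + 8*142*(175 + 13)) = -18321 + (-328 + 8*142*188) = -18321 + (-328 + 213568) = -18321 + 213240 = 194919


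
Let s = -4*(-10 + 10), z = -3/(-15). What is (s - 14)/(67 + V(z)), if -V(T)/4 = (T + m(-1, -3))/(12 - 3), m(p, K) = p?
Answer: -90/433 ≈ -0.20785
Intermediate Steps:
z = ⅕ (z = -3*(-1/15) = ⅕ ≈ 0.20000)
s = 0 (s = -4*0 = 0)
V(T) = 4/9 - 4*T/9 (V(T) = -4*(T - 1)/(12 - 3) = -4*(-1 + T)/9 = -4*(-⅑ + T/9) = 4/9 - 4*T/9)
(s - 14)/(67 + V(z)) = (0 - 14)/(67 + (4/9 - 4/9*⅕)) = -14/(67 + (4/9 - 4/45)) = -14/(67 + 16/45) = -14/3031/45 = -14*45/3031 = -90/433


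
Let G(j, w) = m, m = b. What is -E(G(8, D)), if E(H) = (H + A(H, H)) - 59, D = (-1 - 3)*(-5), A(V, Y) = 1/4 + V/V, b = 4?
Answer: 215/4 ≈ 53.750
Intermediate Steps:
A(V, Y) = 5/4 (A(V, Y) = 1*(1/4) + 1 = 1/4 + 1 = 5/4)
m = 4
D = 20 (D = -4*(-5) = 20)
G(j, w) = 4
E(H) = -231/4 + H (E(H) = (H + 5/4) - 59 = (5/4 + H) - 59 = -231/4 + H)
-E(G(8, D)) = -(-231/4 + 4) = -1*(-215/4) = 215/4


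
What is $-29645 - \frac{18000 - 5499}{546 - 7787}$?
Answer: $- \frac{214646944}{7241} \approx -29643.0$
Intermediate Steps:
$-29645 - \frac{18000 - 5499}{546 - 7787} = -29645 - \frac{12501}{-7241} = -29645 - 12501 \left(- \frac{1}{7241}\right) = -29645 - - \frac{12501}{7241} = -29645 + \frac{12501}{7241} = - \frac{214646944}{7241}$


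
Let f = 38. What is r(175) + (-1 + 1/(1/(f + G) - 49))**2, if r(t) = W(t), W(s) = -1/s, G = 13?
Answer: 1130805171/1092000700 ≈ 1.0355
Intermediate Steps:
r(t) = -1/t
r(175) + (-1 + 1/(1/(f + G) - 49))**2 = -1/175 + (-1 + 1/(1/(38 + 13) - 49))**2 = -1*1/175 + (-1 + 1/(1/51 - 49))**2 = -1/175 + (-1 + 1/(1/51 - 49))**2 = -1/175 + (-1 + 1/(-2498/51))**2 = -1/175 + (-1 - 51/2498)**2 = -1/175 + (-2549/2498)**2 = -1/175 + 6497401/6240004 = 1130805171/1092000700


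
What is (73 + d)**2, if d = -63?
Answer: 100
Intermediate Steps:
(73 + d)**2 = (73 - 63)**2 = 10**2 = 100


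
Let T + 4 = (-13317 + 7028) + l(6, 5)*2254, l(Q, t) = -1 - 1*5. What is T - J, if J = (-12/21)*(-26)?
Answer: -138823/7 ≈ -19832.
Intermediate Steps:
l(Q, t) = -6 (l(Q, t) = -1 - 5 = -6)
T = -19817 (T = -4 + ((-13317 + 7028) - 6*2254) = -4 + (-6289 - 13524) = -4 - 19813 = -19817)
J = 104/7 (J = ((1/21)*(-12))*(-26) = -4/7*(-26) = 104/7 ≈ 14.857)
T - J = -19817 - 1*104/7 = -19817 - 104/7 = -138823/7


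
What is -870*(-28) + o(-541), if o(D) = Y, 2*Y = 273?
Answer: 48993/2 ≈ 24497.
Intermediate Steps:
Y = 273/2 (Y = (1/2)*273 = 273/2 ≈ 136.50)
o(D) = 273/2
-870*(-28) + o(-541) = -870*(-28) + 273/2 = 24360 + 273/2 = 48993/2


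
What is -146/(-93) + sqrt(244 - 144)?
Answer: 1076/93 ≈ 11.570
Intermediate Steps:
-146/(-93) + sqrt(244 - 144) = -146*(-1/93) + sqrt(100) = 146/93 + 10 = 1076/93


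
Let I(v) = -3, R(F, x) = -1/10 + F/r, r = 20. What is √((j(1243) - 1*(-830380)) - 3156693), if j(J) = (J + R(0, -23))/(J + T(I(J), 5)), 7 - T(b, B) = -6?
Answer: I*√22936505898035/3140 ≈ 1525.2*I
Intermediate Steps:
R(F, x) = -⅒ + F/20 (R(F, x) = -1/10 + F/20 = -1*⅒ + F*(1/20) = -⅒ + F/20)
T(b, B) = 13 (T(b, B) = 7 - 1*(-6) = 7 + 6 = 13)
j(J) = (-⅒ + J)/(13 + J) (j(J) = (J + (-⅒ + (1/20)*0))/(J + 13) = (J + (-⅒ + 0))/(13 + J) = (J - ⅒)/(13 + J) = (-⅒ + J)/(13 + J))
√((j(1243) - 1*(-830380)) - 3156693) = √(((-⅒ + 1243)/(13 + 1243) - 1*(-830380)) - 3156693) = √(((12429/10)/1256 + 830380) - 3156693) = √(((1/1256)*(12429/10) + 830380) - 3156693) = √((12429/12560 + 830380) - 3156693) = √(10429585229/12560 - 3156693) = √(-29218478851/12560) = I*√22936505898035/3140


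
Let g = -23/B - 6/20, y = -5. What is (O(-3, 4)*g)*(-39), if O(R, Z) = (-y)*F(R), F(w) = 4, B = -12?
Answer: -1261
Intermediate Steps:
g = 97/60 (g = -23/(-12) - 6/20 = -23*(-1/12) - 6*1/20 = 23/12 - 3/10 = 97/60 ≈ 1.6167)
O(R, Z) = 20 (O(R, Z) = -1*(-5)*4 = 5*4 = 20)
(O(-3, 4)*g)*(-39) = (20*(97/60))*(-39) = (97/3)*(-39) = -1261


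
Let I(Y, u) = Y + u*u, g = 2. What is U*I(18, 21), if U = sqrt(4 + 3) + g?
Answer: 918 + 459*sqrt(7) ≈ 2132.4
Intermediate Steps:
I(Y, u) = Y + u**2
U = 2 + sqrt(7) (U = sqrt(4 + 3) + 2 = sqrt(7) + 2 = 2 + sqrt(7) ≈ 4.6458)
U*I(18, 21) = (2 + sqrt(7))*(18 + 21**2) = (2 + sqrt(7))*(18 + 441) = (2 + sqrt(7))*459 = 918 + 459*sqrt(7)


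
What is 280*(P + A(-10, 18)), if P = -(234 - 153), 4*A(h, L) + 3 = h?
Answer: -23590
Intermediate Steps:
A(h, L) = -¾ + h/4
P = -81 (P = -1*81 = -81)
280*(P + A(-10, 18)) = 280*(-81 + (-¾ + (¼)*(-10))) = 280*(-81 + (-¾ - 5/2)) = 280*(-81 - 13/4) = 280*(-337/4) = -23590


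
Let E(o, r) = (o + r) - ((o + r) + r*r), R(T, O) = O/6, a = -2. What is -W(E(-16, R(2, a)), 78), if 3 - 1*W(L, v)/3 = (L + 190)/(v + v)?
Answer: -2503/468 ≈ -5.3483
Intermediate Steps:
R(T, O) = O/6 (R(T, O) = O*(⅙) = O/6)
E(o, r) = -r² (E(o, r) = (o + r) - ((o + r) + r²) = (o + r) - (o + r + r²) = (o + r) + (-o - r - r²) = -r²)
W(L, v) = 9 - 3*(190 + L)/(2*v) (W(L, v) = 9 - 3*(L + 190)/(v + v) = 9 - 3*(190 + L)/(2*v))
-W(E(-16, R(2, a)), 78) = -3*(-190 - (-1)*((⅙)*(-2))² + 6*78)/(2*78) = -3*(-190 - (-1)*(-⅓)² + 468)/(2*78) = -3*(-190 - (-1)/9 + 468)/(2*78) = -3*(-190 - 1*(-⅑) + 468)/(2*78) = -3*(-190 + ⅑ + 468)/(2*78) = -3*2503/(2*78*9) = -1*2503/468 = -2503/468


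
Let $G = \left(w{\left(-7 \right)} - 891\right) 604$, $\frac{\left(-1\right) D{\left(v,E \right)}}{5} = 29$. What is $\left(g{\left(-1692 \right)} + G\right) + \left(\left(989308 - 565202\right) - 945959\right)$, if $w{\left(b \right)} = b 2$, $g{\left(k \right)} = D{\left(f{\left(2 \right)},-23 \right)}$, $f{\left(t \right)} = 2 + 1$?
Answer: $-1068618$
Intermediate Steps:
$f{\left(t \right)} = 3$
$D{\left(v,E \right)} = -145$ ($D{\left(v,E \right)} = \left(-5\right) 29 = -145$)
$g{\left(k \right)} = -145$
$w{\left(b \right)} = 2 b$
$G = -546620$ ($G = \left(2 \left(-7\right) - 891\right) 604 = \left(-14 - 891\right) 604 = \left(-905\right) 604 = -546620$)
$\left(g{\left(-1692 \right)} + G\right) + \left(\left(989308 - 565202\right) - 945959\right) = \left(-145 - 546620\right) + \left(\left(989308 - 565202\right) - 945959\right) = -546765 + \left(424106 - 945959\right) = -546765 - 521853 = -1068618$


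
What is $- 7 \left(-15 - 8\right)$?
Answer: $161$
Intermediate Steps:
$- 7 \left(-15 - 8\right) = \left(-7\right) \left(-23\right) = 161$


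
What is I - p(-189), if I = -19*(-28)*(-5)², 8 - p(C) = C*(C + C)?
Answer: 84734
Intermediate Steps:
p(C) = 8 - 2*C² (p(C) = 8 - C*(C + C) = 8 - C*2*C = 8 - 2*C²)
I = 13300 (I = 532*25 = 13300)
I - p(-189) = 13300 - (8 - 2*(-189)²) = 13300 - (8 - 2*35721) = 13300 - (8 - 71442) = 13300 - 1*(-71434) = 13300 + 71434 = 84734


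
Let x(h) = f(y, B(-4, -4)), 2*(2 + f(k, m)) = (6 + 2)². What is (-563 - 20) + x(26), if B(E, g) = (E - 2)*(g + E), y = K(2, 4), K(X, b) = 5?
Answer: -553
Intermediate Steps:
y = 5
B(E, g) = (-2 + E)*(E + g)
f(k, m) = 30 (f(k, m) = -2 + (6 + 2)²/2 = -2 + (½)*8² = -2 + (½)*64 = -2 + 32 = 30)
x(h) = 30
(-563 - 20) + x(26) = (-563 - 20) + 30 = -583 + 30 = -553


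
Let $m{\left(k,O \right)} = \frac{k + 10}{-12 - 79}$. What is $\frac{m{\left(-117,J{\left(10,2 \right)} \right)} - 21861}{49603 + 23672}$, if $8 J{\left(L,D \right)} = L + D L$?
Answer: $- \frac{1989244}{6668025} \approx -0.29833$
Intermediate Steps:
$J{\left(L,D \right)} = \frac{L}{8} + \frac{D L}{8}$ ($J{\left(L,D \right)} = \frac{L + D L}{8} = \frac{L}{8} + \frac{D L}{8}$)
$m{\left(k,O \right)} = - \frac{10}{91} - \frac{k}{91}$ ($m{\left(k,O \right)} = \frac{10 + k}{-91} = \left(10 + k\right) \left(- \frac{1}{91}\right) = - \frac{10}{91} - \frac{k}{91}$)
$\frac{m{\left(-117,J{\left(10,2 \right)} \right)} - 21861}{49603 + 23672} = \frac{\left(- \frac{10}{91} - - \frac{9}{7}\right) - 21861}{49603 + 23672} = \frac{\left(- \frac{10}{91} + \frac{9}{7}\right) - 21861}{73275} = \left(\frac{107}{91} - 21861\right) \frac{1}{73275} = \left(- \frac{1989244}{91}\right) \frac{1}{73275} = - \frac{1989244}{6668025}$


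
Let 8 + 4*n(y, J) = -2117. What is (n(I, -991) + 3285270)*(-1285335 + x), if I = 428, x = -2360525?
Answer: -11975697619075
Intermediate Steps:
n(y, J) = -2125/4 (n(y, J) = -2 + (¼)*(-2117) = -2 - 2117/4 = -2125/4)
(n(I, -991) + 3285270)*(-1285335 + x) = (-2125/4 + 3285270)*(-1285335 - 2360525) = (13138955/4)*(-3645860) = -11975697619075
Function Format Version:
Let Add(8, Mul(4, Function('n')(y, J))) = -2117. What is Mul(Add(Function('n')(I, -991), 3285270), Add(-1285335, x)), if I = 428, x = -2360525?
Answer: -11975697619075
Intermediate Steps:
Function('n')(y, J) = Rational(-2125, 4) (Function('n')(y, J) = Add(-2, Mul(Rational(1, 4), -2117)) = Add(-2, Rational(-2117, 4)) = Rational(-2125, 4))
Mul(Add(Function('n')(I, -991), 3285270), Add(-1285335, x)) = Mul(Add(Rational(-2125, 4), 3285270), Add(-1285335, -2360525)) = Mul(Rational(13138955, 4), -3645860) = -11975697619075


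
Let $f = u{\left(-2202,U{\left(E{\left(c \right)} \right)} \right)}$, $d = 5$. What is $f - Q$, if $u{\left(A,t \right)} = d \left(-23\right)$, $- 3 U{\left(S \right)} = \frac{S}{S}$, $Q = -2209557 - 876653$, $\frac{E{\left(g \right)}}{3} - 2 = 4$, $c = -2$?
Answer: $3086095$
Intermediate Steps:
$E{\left(g \right)} = 18$ ($E{\left(g \right)} = 6 + 3 \cdot 4 = 6 + 12 = 18$)
$Q = -3086210$ ($Q = -2209557 - 876653 = -3086210$)
$U{\left(S \right)} = - \frac{1}{3}$ ($U{\left(S \right)} = - \frac{S \frac{1}{S}}{3} = \left(- \frac{1}{3}\right) 1 = - \frac{1}{3}$)
$u{\left(A,t \right)} = -115$ ($u{\left(A,t \right)} = 5 \left(-23\right) = -115$)
$f = -115$
$f - Q = -115 - -3086210 = -115 + 3086210 = 3086095$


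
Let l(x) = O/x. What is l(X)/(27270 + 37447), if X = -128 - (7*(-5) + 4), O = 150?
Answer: -150/6277549 ≈ -2.3895e-5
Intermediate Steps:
X = -97 (X = -128 - (-35 + 4) = -128 - 1*(-31) = -128 + 31 = -97)
l(x) = 150/x
l(X)/(27270 + 37447) = (150/(-97))/(27270 + 37447) = (150*(-1/97))/64717 = -150/97*1/64717 = -150/6277549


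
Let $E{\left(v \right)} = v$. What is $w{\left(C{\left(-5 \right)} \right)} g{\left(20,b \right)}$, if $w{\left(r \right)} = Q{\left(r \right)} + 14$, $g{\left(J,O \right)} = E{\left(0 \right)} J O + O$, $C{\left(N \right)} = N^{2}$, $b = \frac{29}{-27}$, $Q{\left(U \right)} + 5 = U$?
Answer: $- \frac{986}{27} \approx -36.518$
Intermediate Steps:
$Q{\left(U \right)} = -5 + U$
$b = - \frac{29}{27}$ ($b = 29 \left(- \frac{1}{27}\right) = - \frac{29}{27} \approx -1.0741$)
$g{\left(J,O \right)} = O$ ($g{\left(J,O \right)} = 0 J O + O = 0 O + O = 0 + O = O$)
$w{\left(r \right)} = 9 + r$ ($w{\left(r \right)} = \left(-5 + r\right) + 14 = 9 + r$)
$w{\left(C{\left(-5 \right)} \right)} g{\left(20,b \right)} = \left(9 + \left(-5\right)^{2}\right) \left(- \frac{29}{27}\right) = \left(9 + 25\right) \left(- \frac{29}{27}\right) = 34 \left(- \frac{29}{27}\right) = - \frac{986}{27}$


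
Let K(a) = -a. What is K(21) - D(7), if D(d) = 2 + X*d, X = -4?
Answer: 5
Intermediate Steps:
D(d) = 2 - 4*d
K(21) - D(7) = -1*21 - (2 - 4*7) = -21 - (2 - 28) = -21 - 1*(-26) = -21 + 26 = 5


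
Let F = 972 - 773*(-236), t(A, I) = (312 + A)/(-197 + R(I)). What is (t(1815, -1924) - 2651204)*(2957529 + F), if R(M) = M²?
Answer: -30823949766359970781/3701579 ≈ -8.3272e+12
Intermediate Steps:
t(A, I) = (312 + A)/(-197 + I²)
F = 183400 (F = 972 + 182428 = 183400)
(t(1815, -1924) - 2651204)*(2957529 + F) = ((312 + 1815)/(-197 + (-1924)²) - 2651204)*(2957529 + 183400) = (2127/(-197 + 3701776) - 2651204)*3140929 = (2127/3701579 - 2651204)*3140929 = -9813641048989/3701579*3140929 = -30823949766359970781/3701579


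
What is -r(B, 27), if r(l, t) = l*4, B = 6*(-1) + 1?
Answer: 20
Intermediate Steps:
B = -5 (B = -6 + 1 = -5)
r(l, t) = 4*l
-r(B, 27) = -4*(-5) = -1*(-20) = 20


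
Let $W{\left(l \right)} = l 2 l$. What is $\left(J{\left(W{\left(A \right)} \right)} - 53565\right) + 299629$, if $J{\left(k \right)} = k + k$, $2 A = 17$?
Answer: $246353$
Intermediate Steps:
$A = \frac{17}{2}$ ($A = \frac{1}{2} \cdot 17 = \frac{17}{2} \approx 8.5$)
$W{\left(l \right)} = 2 l^{2}$ ($W{\left(l \right)} = 2 l l = 2 l^{2}$)
$J{\left(k \right)} = 2 k$
$\left(J{\left(W{\left(A \right)} \right)} - 53565\right) + 299629 = \left(2 \cdot 2 \left(\frac{17}{2}\right)^{2} - 53565\right) + 299629 = \left(2 \cdot 2 \cdot \frac{289}{4} - 53565\right) + 299629 = \left(2 \cdot \frac{289}{2} - 53565\right) + 299629 = \left(289 - 53565\right) + 299629 = -53276 + 299629 = 246353$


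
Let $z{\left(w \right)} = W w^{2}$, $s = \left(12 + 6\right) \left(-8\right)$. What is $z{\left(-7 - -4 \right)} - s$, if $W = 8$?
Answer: $216$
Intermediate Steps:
$s = -144$ ($s = 18 \left(-8\right) = -144$)
$z{\left(w \right)} = 8 w^{2}$
$z{\left(-7 - -4 \right)} - s = 8 \left(-7 - -4\right)^{2} - -144 = 8 \left(-7 + 4\right)^{2} + 144 = 8 \left(-3\right)^{2} + 144 = 8 \cdot 9 + 144 = 72 + 144 = 216$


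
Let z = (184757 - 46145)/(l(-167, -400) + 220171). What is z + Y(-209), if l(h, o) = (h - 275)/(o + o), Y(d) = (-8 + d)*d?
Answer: 1331410537671/29356207 ≈ 45354.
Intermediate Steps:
Y(d) = d*(-8 + d)
l(h, o) = (-275 + h)/(2*o) (l(h, o) = (-275 + h)/((2*o)) = (-275 + h)*(1/(2*o)) = (-275 + h)/(2*o))
z = 18481600/29356207 (z = (184757 - 46145)/((½)*(-275 - 167)/(-400) + 220171) = 138612/((½)*(-1/400)*(-442) + 220171) = 138612/(221/400 + 220171) = 138612/(88068621/400) = 138612*(400/88068621) = 18481600/29356207 ≈ 0.62956)
z + Y(-209) = 18481600/29356207 - 209*(-8 - 209) = 18481600/29356207 - 209*(-217) = 18481600/29356207 + 45353 = 1331410537671/29356207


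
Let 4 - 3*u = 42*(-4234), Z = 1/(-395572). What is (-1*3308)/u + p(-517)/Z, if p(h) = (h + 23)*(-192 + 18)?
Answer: -1511651438979537/44458 ≈ -3.4002e+10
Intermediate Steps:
Z = -1/395572 ≈ -2.5280e-6
p(h) = -4002 - 174*h (p(h) = (23 + h)*(-174) = -4002 - 174*h)
u = 177832/3 (u = 4/3 - 14*(-4234) = 4/3 - ⅓*(-177828) = 4/3 + 59276 = 177832/3 ≈ 59277.)
(-1*3308)/u + p(-517)/Z = (-1*3308)/(177832/3) + (-4002 - 174*(-517))/(-1/395572) = -3308*3/177832 + (-4002 + 89958)*(-395572) = -2481/44458 + 85956*(-395572) = -2481/44458 - 34001786832 = -1511651438979537/44458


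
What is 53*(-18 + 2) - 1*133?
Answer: -981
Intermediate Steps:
53*(-18 + 2) - 1*133 = 53*(-16) - 133 = -848 - 133 = -981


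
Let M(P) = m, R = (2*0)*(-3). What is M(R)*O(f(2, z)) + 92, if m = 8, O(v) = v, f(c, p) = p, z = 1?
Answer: 100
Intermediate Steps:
R = 0 (R = 0*(-3) = 0)
M(P) = 8
M(R)*O(f(2, z)) + 92 = 8*1 + 92 = 8 + 92 = 100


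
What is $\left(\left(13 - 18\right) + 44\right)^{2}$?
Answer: $1521$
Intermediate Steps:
$\left(\left(13 - 18\right) + 44\right)^{2} = \left(-5 + 44\right)^{2} = 39^{2} = 1521$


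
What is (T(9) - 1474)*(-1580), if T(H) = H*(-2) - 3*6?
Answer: 2385800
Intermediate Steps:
T(H) = -18 - 2*H (T(H) = -2*H - 18 = -18 - 2*H)
(T(9) - 1474)*(-1580) = ((-18 - 2*9) - 1474)*(-1580) = ((-18 - 18) - 1474)*(-1580) = (-36 - 1474)*(-1580) = -1510*(-1580) = 2385800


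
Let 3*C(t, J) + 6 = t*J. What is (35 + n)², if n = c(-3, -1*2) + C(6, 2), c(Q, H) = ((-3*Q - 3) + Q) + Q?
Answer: 1369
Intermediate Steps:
c(Q, H) = -3 - Q (c(Q, H) = ((-3 - 3*Q) + Q) + Q = (-3 - 2*Q) + Q = -3 - Q)
C(t, J) = -2 + J*t/3 (C(t, J) = -2 + (t*J)/3 = -2 + (J*t)/3 = -2 + J*t/3)
n = 2 (n = (-3 - 1*(-3)) + (-2 + (⅓)*2*6) = (-3 + 3) + (-2 + 4) = 0 + 2 = 2)
(35 + n)² = (35 + 2)² = 37² = 1369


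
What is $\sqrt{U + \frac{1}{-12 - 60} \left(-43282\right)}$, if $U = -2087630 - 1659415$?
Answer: $\frac{i \sqrt{134871979}}{6} \approx 1935.6 i$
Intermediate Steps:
$U = -3747045$ ($U = -2087630 - 1659415 = -3747045$)
$\sqrt{U + \frac{1}{-12 - 60} \left(-43282\right)} = \sqrt{-3747045 + \frac{1}{-12 - 60} \left(-43282\right)} = \sqrt{-3747045 + \frac{1}{-72} \left(-43282\right)} = \sqrt{-3747045 - - \frac{21641}{36}} = \sqrt{-3747045 + \frac{21641}{36}} = \sqrt{- \frac{134871979}{36}} = \frac{i \sqrt{134871979}}{6}$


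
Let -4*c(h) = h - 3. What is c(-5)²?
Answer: 4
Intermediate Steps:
c(h) = ¾ - h/4 (c(h) = -(h - 3)/4 = -(-3 + h)/4 = ¾ - h/4)
c(-5)² = (¾ - ¼*(-5))² = (¾ + 5/4)² = 2² = 4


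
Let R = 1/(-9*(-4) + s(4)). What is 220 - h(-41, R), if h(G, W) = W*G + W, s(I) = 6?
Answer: 4640/21 ≈ 220.95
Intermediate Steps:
R = 1/42 (R = 1/(-9*(-4) + 6) = 1/(36 + 6) = 1/42 ≈ 0.023810)
h(G, W) = W + G*W (h(G, W) = G*W + W = W + G*W)
220 - h(-41, R) = 220 - (1 - 41)/42 = 220 - (-40)/42 = 220 - 1*(-20/21) = 220 + 20/21 = 4640/21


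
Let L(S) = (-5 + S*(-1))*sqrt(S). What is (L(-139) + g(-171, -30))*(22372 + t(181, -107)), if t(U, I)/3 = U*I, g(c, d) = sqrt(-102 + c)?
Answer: 35729*I*(-sqrt(273) - 134*sqrt(139)) ≈ -5.7036e+7*I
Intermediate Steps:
t(U, I) = 3*I*U (t(U, I) = 3*(U*I) = 3*(I*U) = 3*I*U)
L(S) = sqrt(S)*(-5 - S) (L(S) = (-5 - S)*sqrt(S) = sqrt(S)*(-5 - S))
(L(-139) + g(-171, -30))*(22372 + t(181, -107)) = (sqrt(-139)*(-5 - 1*(-139)) + sqrt(-102 - 171))*(22372 + 3*(-107)*181) = ((I*sqrt(139))*(-5 + 139) + sqrt(-273))*(22372 - 58101) = ((I*sqrt(139))*134 + I*sqrt(273))*(-35729) = (134*I*sqrt(139) + I*sqrt(273))*(-35729) = (I*sqrt(273) + 134*I*sqrt(139))*(-35729) = -4787686*I*sqrt(139) - 35729*I*sqrt(273)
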